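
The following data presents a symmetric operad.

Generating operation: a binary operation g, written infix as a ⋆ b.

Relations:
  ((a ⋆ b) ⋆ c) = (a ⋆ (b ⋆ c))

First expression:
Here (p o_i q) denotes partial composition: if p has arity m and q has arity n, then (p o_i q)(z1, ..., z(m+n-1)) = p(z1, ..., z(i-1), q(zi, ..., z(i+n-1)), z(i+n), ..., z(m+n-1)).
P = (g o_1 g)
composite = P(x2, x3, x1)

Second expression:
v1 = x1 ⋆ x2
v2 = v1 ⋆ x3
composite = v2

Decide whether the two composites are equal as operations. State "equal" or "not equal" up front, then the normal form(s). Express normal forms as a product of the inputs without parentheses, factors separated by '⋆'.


not equal; the first gives x2 ⋆ x3 ⋆ x1 and the second x1 ⋆ x2 ⋆ x3

The first expression reduces to x2 ⋆ x3 ⋆ x1
The second expression reduces to x1 ⋆ x2 ⋆ x3
Different reductions; not equal.


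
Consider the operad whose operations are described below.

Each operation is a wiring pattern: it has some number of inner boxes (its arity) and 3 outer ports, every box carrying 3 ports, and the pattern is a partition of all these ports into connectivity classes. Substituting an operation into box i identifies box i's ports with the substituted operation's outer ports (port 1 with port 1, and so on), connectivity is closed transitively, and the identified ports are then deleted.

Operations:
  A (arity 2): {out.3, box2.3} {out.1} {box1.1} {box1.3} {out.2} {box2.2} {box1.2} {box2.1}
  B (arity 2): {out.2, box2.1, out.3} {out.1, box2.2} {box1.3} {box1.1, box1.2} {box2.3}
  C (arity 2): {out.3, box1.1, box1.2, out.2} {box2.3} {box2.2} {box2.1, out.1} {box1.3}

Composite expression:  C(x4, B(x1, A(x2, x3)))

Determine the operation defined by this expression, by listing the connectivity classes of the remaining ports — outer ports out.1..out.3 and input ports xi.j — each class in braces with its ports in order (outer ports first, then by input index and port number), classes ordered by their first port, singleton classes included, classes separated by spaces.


Reachability decides: close wires over C-identified ports.
after A, the pattern on (x2, x3) reads {out.1} {out.2} {out.3, x3.3} {x2.1} {x2.2} {x2.3} {x3.1} {x3.2} (out.j = its outer ports)
after B, the pattern on (x1, x2, x3) reads {out.1} {out.2, out.3} {x1.1, x1.2} {x1.3} {x2.1} {x2.2} {x2.3} {x3.1} {x3.2} {x3.3} (out.j = its outer ports)
after C, the pattern on (x4, x1, x2, x3) reads {out.1} {out.2, out.3, x4.1, x4.2} {x1.1, x1.2} {x1.3} {x2.1} {x2.2} {x2.3} {x3.1} {x3.2} {x3.3} {x4.3} (out.j = its outer ports)

{out.1} {out.2, out.3, x4.1, x4.2} {x1.1, x1.2} {x1.3} {x2.1} {x2.2} {x2.3} {x3.1} {x3.2} {x3.3} {x4.3}


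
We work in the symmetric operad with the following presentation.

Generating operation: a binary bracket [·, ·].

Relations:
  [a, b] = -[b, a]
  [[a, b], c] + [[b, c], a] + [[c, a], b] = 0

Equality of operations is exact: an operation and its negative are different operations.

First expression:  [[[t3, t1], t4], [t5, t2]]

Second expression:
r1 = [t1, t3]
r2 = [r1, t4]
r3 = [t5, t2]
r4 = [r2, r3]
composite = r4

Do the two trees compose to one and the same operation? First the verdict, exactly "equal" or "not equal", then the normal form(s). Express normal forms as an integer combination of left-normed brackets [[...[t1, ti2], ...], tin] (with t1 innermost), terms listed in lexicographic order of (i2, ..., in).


not equal; the first gives [[[[t1, t3], t4], t2], t5] - [[[[t1, t3], t4], t5], t2] and the second -[[[[t1, t3], t4], t2], t5] + [[[[t1, t3], t4], t5], t2]

Normal form of the first expression: [[[[t1, t3], t4], t2], t5] - [[[[t1, t3], t4], t5], t2]
Normal form of the second expression: -[[[[t1, t3], t4], t2], t5] + [[[[t1, t3], t4], t5], t2]
The forms do not match — not equal.


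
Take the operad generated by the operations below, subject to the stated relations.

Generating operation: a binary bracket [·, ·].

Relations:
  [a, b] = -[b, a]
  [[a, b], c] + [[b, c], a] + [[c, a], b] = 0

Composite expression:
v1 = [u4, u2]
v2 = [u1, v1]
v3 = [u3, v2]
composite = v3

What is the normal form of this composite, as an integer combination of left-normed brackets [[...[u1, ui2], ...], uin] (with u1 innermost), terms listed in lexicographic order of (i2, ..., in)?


[[[u1, u2], u4], u3] - [[[u1, u4], u2], u3]

Antisymmetry and Jacobi reduce to u1-anchored left-normed brackets.
Composite bracket: [u3, [u1, [u4, u2]]]
Each bracket splits as ab - ba, giving 8 signed words (2^3 = 8).
The u1-initial words carry the normal form:
  u1u2u4u3 (sign +1) contributes +[[[u1, u2], u4], u3]
  u1u4u2u3 (sign -1) contributes -[[[u1, u4], u2], u3]


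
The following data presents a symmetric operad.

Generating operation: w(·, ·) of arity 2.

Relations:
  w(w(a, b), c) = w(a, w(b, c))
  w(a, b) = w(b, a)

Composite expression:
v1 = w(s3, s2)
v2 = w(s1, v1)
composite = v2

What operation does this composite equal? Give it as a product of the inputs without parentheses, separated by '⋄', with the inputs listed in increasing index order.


Key point: w commutes, so take the s-inputs in any fixed order.
w(s3, s2) linearizes to s3 ⋄ s2
w(s1, w(s3, s2)) linearizes to s1 ⋄ s3 ⋄ s2
the factors in increasing index order: s1 ⋄ s2 ⋄ s3

s1 ⋄ s2 ⋄ s3


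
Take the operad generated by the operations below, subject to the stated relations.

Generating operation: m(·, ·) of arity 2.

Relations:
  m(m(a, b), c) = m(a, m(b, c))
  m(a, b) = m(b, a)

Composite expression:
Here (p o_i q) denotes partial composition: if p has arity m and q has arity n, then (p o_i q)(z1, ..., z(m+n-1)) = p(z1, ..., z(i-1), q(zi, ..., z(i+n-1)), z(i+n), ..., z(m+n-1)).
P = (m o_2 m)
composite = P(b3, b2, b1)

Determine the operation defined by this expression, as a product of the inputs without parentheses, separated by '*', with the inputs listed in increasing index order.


b1 * b2 * b3

Any arrangement under m is one operation, so sort the b-inputs.
m(b2, b1) linearizes to b2 * b1
m(b3, m(b2, b1)) linearizes to b3 * b2 * b1
rearranged into index order: b1 * b2 * b3


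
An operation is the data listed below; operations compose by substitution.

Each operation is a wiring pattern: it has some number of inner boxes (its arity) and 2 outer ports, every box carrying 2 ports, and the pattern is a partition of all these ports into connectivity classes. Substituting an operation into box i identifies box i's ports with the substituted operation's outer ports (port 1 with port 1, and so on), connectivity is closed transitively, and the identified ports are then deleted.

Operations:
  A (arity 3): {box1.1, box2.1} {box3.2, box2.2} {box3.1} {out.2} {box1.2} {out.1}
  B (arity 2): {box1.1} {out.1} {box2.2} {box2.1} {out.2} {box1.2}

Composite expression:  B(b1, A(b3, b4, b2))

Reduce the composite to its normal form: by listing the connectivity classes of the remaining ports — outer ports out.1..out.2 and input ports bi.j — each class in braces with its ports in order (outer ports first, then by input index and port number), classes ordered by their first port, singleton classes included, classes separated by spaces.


Treat the ports identified at B as solder joints: merge, then drop.
through A, on inputs (b3, b4, b2): {out.1} {out.2} {b2.1} {b2.2, b4.2} {b3.1, b4.1} {b3.2} (out.j = stage outer ports)
through B, on inputs (b1, b3, b4, b2): {out.1} {out.2} {b1.1} {b1.2} {b2.1} {b2.2, b4.2} {b3.1, b4.1} {b3.2} (out.j = stage outer ports)

{out.1} {out.2} {b1.1} {b1.2} {b2.1} {b2.2, b4.2} {b3.1, b4.1} {b3.2}


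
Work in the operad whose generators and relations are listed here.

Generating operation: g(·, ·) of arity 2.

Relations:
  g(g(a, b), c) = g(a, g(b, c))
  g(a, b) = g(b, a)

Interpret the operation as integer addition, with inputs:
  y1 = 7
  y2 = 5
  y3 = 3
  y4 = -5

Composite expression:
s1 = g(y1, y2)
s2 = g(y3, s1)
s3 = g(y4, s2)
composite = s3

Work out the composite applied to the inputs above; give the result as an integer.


g(y1, y2) = 12
g(y3, g(y1, y2)) = 15
g(y4, g(y3, g(y1, y2))) = 10

10


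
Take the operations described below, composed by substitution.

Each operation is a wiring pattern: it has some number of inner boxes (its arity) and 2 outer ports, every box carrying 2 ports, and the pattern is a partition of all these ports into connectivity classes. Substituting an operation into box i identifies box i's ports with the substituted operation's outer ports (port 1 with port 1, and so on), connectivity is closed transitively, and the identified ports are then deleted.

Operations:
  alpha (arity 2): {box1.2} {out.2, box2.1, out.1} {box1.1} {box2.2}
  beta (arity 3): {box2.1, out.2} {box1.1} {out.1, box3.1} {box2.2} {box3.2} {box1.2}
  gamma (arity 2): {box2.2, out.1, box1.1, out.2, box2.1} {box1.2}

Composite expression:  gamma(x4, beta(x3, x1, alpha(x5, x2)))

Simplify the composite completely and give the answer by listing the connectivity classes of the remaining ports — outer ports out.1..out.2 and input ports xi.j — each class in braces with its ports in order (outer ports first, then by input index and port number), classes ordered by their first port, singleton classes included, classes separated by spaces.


{out.1, out.2, x1.1, x2.1, x4.1} {x1.2} {x2.2} {x3.1} {x3.2} {x4.2} {x5.1} {x5.2}

Substituting into gamma glues patterns; closure does the rest.
alpha over (x5, x2) gives {out.1, out.2, x2.1} {x2.2} {x5.1} {x5.2}, out.j being that stage's outer ports
beta over (x3, x1, x5, x2) gives {out.1, x2.1} {out.2, x1.1} {x1.2} {x2.2} {x3.1} {x3.2} {x5.1} {x5.2}, out.j being that stage's outer ports
gamma over (x4, x3, x1, x5, x2) gives {out.1, out.2, x1.1, x2.1, x4.1} {x1.2} {x2.2} {x3.1} {x3.2} {x4.2} {x5.1} {x5.2}, out.j being that stage's outer ports


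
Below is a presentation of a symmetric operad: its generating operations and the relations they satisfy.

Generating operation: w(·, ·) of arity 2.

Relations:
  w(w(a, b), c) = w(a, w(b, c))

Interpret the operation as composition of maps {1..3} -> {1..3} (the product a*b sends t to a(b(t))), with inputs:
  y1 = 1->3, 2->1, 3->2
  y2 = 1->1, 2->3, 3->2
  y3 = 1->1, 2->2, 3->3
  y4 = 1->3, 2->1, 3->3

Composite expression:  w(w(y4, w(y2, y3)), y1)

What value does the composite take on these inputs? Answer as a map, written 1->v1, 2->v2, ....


1->1, 2->3, 3->3

w(y2, y3) = 1->1, 2->3, 3->2
w(y4, w(y2, y3)) = 1->3, 2->3, 3->1
w(w(y4, w(y2, y3)), y1) = 1->1, 2->3, 3->3


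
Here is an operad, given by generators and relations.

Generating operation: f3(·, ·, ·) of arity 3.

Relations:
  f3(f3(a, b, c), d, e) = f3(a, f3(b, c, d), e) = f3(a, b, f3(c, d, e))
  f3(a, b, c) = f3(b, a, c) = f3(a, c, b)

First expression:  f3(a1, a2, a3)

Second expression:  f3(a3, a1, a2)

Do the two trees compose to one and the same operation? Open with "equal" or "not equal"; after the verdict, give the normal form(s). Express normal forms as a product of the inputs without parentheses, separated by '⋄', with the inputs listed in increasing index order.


equal — both sides give a1 ⋄ a2 ⋄ a3

The first expression, normalized: a1 ⋄ a2 ⋄ a3
The second expression, normalized: a1 ⋄ a2 ⋄ a3
Same normal form: equal.


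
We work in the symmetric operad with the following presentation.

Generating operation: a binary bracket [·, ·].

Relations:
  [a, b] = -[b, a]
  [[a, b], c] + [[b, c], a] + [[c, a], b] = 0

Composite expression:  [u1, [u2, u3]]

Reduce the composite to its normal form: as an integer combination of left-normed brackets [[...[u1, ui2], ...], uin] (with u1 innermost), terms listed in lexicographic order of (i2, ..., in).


[[u1, u2], u3] - [[u1, u3], u2]

A multilinear Lie element is pinned by u1-initial words (u1 innermost).
Composite bracket: [u1, [u2, u3]]
Each bracket splits as ab - ba, giving 4 signed words (2^2 = 4).
The u1-initial words carry the normal form:
  u1u2u3 (sign +1) contributes +[[u1, u2], u3]
  u1u3u2 (sign -1) contributes -[[u1, u3], u2]


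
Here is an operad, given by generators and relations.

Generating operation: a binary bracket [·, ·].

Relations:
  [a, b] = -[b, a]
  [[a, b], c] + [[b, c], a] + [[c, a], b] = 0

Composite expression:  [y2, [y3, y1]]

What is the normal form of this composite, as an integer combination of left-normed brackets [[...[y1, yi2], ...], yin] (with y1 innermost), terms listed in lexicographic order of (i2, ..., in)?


[[y1, y3], y2]


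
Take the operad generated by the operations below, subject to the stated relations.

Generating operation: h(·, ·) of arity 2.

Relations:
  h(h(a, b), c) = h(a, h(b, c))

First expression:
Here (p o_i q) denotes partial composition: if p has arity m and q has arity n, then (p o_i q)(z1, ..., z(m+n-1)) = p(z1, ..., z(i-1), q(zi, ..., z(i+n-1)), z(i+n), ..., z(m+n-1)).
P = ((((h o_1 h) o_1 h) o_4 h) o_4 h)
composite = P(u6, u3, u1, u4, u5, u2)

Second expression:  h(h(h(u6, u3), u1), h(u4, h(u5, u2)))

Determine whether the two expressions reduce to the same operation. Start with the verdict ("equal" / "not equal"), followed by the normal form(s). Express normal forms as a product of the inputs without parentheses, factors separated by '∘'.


The first composite normalizes to u6 ∘ u3 ∘ u1 ∘ u4 ∘ u5 ∘ u2
The second composite normalizes to u6 ∘ u3 ∘ u1 ∘ u4 ∘ u5 ∘ u2
One common form — equal.

equal: each reduces to u6 ∘ u3 ∘ u1 ∘ u4 ∘ u5 ∘ u2


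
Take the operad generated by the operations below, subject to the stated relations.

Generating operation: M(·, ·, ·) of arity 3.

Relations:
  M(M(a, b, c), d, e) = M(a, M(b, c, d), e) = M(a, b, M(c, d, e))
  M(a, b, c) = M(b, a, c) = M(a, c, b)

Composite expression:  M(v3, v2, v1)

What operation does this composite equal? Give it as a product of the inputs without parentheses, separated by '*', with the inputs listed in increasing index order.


v1 * v2 * v3


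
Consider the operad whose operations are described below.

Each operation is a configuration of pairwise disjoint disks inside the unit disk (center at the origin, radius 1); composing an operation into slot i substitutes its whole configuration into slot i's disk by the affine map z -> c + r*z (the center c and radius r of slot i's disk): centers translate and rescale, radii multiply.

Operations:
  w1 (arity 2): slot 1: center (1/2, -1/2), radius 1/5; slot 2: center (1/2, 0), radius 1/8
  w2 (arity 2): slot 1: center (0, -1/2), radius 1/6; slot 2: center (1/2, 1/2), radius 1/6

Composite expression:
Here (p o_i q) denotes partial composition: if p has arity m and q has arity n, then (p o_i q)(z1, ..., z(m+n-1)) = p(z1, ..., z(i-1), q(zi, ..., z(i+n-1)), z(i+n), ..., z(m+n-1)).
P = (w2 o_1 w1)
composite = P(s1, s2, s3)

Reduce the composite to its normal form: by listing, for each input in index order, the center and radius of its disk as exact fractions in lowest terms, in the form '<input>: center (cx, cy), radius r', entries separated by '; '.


s1: center (1/12, -7/12), radius 1/30; s2: center (1/12, -1/2), radius 1/48; s3: center (1/2, 1/2), radius 1/6

Affine substitution under w2: radii multiply and s-centers shift.
s1: after 2 affine steps, its disk has center (1/12, -7/12), radius 1/30
s2: after 2 affine steps, its disk has center (1/12, -1/2), radius 1/48
s3: after 1 affine step, its disk has center (1/2, 1/2), radius 1/6


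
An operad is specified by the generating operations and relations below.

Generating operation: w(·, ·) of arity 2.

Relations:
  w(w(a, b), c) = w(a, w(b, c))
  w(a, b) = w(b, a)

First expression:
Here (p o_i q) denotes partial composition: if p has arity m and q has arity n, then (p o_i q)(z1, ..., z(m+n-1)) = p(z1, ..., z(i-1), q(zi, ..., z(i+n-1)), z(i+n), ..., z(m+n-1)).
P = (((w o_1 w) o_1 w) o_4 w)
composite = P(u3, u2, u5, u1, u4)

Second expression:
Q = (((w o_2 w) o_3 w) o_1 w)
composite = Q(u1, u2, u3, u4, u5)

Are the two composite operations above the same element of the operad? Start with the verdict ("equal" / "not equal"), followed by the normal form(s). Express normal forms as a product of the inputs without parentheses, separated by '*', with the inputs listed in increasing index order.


The first expression reduces to u1 * u2 * u3 * u4 * u5
The second expression reduces to u1 * u2 * u3 * u4 * u5
The forms coincide; equal.

equal: each reduces to u1 * u2 * u3 * u4 * u5


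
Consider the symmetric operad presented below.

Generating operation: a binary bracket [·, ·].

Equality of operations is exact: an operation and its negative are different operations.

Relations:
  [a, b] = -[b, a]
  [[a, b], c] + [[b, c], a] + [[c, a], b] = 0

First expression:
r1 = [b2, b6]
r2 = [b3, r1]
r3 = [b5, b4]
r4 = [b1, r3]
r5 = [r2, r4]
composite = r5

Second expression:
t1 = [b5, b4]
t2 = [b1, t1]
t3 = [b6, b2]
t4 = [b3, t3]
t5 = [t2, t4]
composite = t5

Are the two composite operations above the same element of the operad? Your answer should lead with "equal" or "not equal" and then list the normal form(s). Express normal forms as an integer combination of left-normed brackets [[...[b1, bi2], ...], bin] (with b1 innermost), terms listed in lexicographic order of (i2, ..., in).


equal; the common form is -[[[[[b1, b4], b5], b2], b6], b3] + [[[[[b1, b4], b5], b3], b2], b6] - [[[[[b1, b4], b5], b3], b6], b2] + [[[[[b1, b4], b5], b6], b2], b3] + [[[[[b1, b5], b4], b2], b6], b3] - [[[[[b1, b5], b4], b3], b2], b6] + [[[[[b1, b5], b4], b3], b6], b2] - [[[[[b1, b5], b4], b6], b2], b3]


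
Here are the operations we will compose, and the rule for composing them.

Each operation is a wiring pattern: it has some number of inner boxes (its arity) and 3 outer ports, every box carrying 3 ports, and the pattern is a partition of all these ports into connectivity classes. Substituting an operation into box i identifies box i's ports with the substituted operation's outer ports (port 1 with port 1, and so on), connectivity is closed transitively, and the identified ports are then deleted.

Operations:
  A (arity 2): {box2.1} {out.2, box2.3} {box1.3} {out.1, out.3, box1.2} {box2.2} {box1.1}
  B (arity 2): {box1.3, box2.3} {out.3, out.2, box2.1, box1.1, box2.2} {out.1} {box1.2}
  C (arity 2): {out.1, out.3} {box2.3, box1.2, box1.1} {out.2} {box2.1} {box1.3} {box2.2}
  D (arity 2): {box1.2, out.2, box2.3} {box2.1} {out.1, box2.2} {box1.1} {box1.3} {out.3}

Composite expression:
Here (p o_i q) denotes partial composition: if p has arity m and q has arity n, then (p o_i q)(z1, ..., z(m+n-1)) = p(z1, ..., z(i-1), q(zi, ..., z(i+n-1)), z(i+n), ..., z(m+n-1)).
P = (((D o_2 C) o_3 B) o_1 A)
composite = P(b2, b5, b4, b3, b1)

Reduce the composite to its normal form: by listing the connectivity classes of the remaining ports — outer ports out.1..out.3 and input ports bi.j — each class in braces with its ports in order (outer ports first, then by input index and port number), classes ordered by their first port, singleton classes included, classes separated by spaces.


{out.1} {out.2, b5.3} {out.3} {b1.1, b1.2, b3.1, b4.1, b4.2} {b1.3, b3.3} {b2.1} {b2.2} {b2.3} {b3.2} {b4.3} {b5.1} {b5.2}

After gluing at D, chains via deleted ports link the b-ports.
through A, on inputs (b2, b5): {out.1, out.3, b2.2} {out.2, b5.3} {b2.1} {b2.3} {b5.1} {b5.2} (out.j = stage outer ports)
through B, on inputs (b3, b1): {out.1} {out.2, out.3, b1.1, b1.2, b3.1} {b1.3, b3.3} {b3.2} (out.j = stage outer ports)
through C, on inputs (b4, b3, b1): {out.1, out.3} {out.2} {b1.1, b1.2, b3.1, b4.1, b4.2} {b1.3, b3.3} {b3.2} {b4.3} (out.j = stage outer ports)
through D, on inputs (b2, b5, b4, b3, b1): {out.1} {out.2, b5.3} {out.3} {b1.1, b1.2, b3.1, b4.1, b4.2} {b1.3, b3.3} {b2.1} {b2.2} {b2.3} {b3.2} {b4.3} {b5.1} {b5.2} (out.j = stage outer ports)


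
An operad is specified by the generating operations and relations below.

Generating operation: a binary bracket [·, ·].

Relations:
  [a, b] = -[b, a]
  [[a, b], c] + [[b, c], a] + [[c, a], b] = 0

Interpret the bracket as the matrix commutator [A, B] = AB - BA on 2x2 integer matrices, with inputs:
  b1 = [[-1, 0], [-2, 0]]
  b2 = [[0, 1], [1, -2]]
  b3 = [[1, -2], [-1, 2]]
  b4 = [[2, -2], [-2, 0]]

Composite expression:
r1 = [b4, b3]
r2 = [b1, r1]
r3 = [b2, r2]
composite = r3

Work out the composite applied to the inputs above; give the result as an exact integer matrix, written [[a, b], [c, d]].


[[6, 36], [-48, -6]]

[b4, b3] = [[-2, -6], [4, 2]]
[b1, [b4, b3]] = [[-12, 6], [12, 12]]
[b2, [b1, [b4, b3]]] = [[6, 36], [-48, -6]]


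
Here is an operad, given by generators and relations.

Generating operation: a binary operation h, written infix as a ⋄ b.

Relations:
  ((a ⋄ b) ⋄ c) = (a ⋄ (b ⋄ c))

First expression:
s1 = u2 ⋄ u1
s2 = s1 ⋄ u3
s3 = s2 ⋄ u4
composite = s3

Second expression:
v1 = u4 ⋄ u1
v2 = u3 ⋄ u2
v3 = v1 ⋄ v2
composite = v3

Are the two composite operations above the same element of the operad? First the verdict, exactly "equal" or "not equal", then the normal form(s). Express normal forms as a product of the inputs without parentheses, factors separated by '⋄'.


Reducing the first expression gives u2 ⋄ u1 ⋄ u3 ⋄ u4
Reducing the second expression gives u4 ⋄ u1 ⋄ u3 ⋄ u2
No match — not equal.

not equal — first u2 ⋄ u1 ⋄ u3 ⋄ u4, second u4 ⋄ u1 ⋄ u3 ⋄ u2


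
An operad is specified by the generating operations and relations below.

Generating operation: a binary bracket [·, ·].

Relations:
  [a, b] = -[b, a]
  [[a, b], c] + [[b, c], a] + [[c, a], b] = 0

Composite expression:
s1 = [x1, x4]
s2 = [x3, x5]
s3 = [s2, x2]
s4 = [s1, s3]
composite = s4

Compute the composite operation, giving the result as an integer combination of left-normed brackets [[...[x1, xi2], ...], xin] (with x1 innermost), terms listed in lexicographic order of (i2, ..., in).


-[[[[x1, x4], x2], x3], x5] + [[[[x1, x4], x2], x5], x3] + [[[[x1, x4], x3], x5], x2] - [[[[x1, x4], x5], x3], x2]

Skip Jacobi rewriting: expand, keep x1-initial words, read off terms.
Composite bracket: [[x1, x4], [[x3, x5], x2]]
Full expansion: 16 signed words from ab - ba (2^4 = 16).
Collect the words opening with x1:
  x1x4x2x3x5 appears with sign -1, giving the term -[[[[x1, x4], x2], x3], x5]
  x1x4x2x5x3 appears with sign +1, giving the term +[[[[x1, x4], x2], x5], x3]
  x1x4x3x5x2 appears with sign +1, giving the term +[[[[x1, x4], x3], x5], x2]
  x1x4x5x3x2 appears with sign -1, giving the term -[[[[x1, x4], x5], x3], x2]


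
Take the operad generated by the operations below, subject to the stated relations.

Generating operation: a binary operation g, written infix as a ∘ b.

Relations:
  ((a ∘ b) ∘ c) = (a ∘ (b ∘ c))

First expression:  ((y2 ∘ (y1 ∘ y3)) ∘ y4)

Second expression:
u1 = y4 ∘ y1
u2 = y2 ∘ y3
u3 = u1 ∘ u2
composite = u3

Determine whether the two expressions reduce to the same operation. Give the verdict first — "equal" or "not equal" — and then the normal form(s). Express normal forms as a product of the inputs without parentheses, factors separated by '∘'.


not equal — first y2 ∘ y1 ∘ y3 ∘ y4, second y4 ∘ y1 ∘ y2 ∘ y3

The first expression, normalized: y2 ∘ y1 ∘ y3 ∘ y4
The second expression, normalized: y4 ∘ y1 ∘ y2 ∘ y3
Different reductions; not equal.


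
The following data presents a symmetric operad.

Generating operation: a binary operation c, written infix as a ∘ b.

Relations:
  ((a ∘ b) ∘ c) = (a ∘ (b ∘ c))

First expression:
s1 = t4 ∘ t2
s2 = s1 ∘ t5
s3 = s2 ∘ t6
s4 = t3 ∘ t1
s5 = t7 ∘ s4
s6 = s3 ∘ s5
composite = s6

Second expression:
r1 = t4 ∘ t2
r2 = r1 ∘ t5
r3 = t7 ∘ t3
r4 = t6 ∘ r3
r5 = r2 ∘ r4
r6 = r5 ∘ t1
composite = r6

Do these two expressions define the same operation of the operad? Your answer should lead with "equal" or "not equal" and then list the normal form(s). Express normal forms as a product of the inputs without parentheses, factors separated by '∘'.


equal: each reduces to t4 ∘ t2 ∘ t5 ∘ t6 ∘ t7 ∘ t3 ∘ t1

Normal form of the first expression: t4 ∘ t2 ∘ t5 ∘ t6 ∘ t7 ∘ t3 ∘ t1
Normal form of the second expression: t4 ∘ t2 ∘ t5 ∘ t6 ∘ t7 ∘ t3 ∘ t1
The normal forms match — equal.


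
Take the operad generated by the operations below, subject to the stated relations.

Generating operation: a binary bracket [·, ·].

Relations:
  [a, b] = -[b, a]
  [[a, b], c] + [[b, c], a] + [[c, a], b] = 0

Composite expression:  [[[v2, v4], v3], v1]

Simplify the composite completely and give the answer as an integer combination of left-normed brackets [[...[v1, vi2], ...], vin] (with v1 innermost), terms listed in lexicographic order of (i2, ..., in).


A multilinear Lie element is pinned by v1-initial words (v1 innermost).
Composite bracket: [[[v2, v4], v3], v1]
The bracket unfolds into 8 signed words via [a, b] = ab - ba (2^3 = 8).
Keep just the words that open with v1:
  v1v2v4v3 (sign -1) contributes -[[[v1, v2], v4], v3]
  v1v3v2v4 (sign +1) contributes +[[[v1, v3], v2], v4]
  v1v3v4v2 (sign -1) contributes -[[[v1, v3], v4], v2]
  v1v4v2v3 (sign +1) contributes +[[[v1, v4], v2], v3]

-[[[v1, v2], v4], v3] + [[[v1, v3], v2], v4] - [[[v1, v3], v4], v2] + [[[v1, v4], v2], v3]


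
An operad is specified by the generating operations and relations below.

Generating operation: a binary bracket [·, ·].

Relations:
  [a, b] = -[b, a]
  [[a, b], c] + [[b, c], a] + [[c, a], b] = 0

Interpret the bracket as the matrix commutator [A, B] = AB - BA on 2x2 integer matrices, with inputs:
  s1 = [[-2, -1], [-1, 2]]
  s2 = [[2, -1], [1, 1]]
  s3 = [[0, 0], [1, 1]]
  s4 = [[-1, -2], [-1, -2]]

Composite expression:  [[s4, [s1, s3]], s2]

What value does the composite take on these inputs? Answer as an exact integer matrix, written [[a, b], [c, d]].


[[-8, 27], [19, 8]]

[s1, s3] = [[-1, -1], [5, 1]]
[s4, [s1, s3]] = [[-11, -5], [-3, 11]]
[[s4, [s1, s3]], s2] = [[-8, 27], [19, 8]]


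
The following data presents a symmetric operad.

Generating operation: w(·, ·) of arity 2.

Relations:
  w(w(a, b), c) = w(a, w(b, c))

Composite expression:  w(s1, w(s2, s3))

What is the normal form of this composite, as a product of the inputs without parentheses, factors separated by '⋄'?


s1 ⋄ s2 ⋄ s3

Associativity of w dissolves the nesting; only the s-input order survives.
w(s2, s3) reduces to s2 ⋄ s3
w(s1, w(s2, s3)) reduces to s1 ⋄ s2 ⋄ s3


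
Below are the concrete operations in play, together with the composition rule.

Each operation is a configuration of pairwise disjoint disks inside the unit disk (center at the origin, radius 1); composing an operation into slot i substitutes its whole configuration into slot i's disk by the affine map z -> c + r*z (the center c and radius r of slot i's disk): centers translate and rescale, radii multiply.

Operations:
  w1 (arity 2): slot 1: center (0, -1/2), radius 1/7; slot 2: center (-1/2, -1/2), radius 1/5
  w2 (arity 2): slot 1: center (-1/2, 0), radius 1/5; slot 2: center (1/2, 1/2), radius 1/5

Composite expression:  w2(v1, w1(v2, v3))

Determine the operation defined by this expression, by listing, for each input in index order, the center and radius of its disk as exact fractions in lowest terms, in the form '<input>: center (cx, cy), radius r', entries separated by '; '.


v1: center (-1/2, 0), radius 1/5; v2: center (1/2, 2/5), radius 1/35; v3: center (2/5, 2/5), radius 1/25

Follow each v-input down from w2: c' goes to c + r*c', radius to r*r'.
v1 passes through 1 substitution, ending at center (-1/2, 0), radius 1/5
v2 passes through 2 substitutions, ending at center (1/2, 2/5), radius 1/35
v3 passes through 2 substitutions, ending at center (2/5, 2/5), radius 1/25


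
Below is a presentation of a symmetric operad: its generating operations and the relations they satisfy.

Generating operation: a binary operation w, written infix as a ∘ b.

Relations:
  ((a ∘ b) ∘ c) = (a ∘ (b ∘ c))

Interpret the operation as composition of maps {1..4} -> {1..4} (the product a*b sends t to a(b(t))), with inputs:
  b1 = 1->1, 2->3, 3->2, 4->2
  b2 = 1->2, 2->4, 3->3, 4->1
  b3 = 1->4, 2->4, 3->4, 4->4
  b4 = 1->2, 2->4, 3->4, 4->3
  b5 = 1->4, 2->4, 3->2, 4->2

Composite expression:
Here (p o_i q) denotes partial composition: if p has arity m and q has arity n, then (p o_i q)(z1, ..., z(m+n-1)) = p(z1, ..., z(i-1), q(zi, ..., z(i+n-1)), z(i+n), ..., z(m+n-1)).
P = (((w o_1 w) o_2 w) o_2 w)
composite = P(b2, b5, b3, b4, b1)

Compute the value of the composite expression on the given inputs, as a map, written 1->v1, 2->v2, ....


1->4, 2->4, 3->4, 4->4

(b5 ∘ b3) = 1->2, 2->2, 3->2, 4->2
((b5 ∘ b3) ∘ b4) = 1->2, 2->2, 3->2, 4->2
(b2 ∘ ((b5 ∘ b3) ∘ b4)) = 1->4, 2->4, 3->4, 4->4
((b2 ∘ ((b5 ∘ b3) ∘ b4)) ∘ b1) = 1->4, 2->4, 3->4, 4->4


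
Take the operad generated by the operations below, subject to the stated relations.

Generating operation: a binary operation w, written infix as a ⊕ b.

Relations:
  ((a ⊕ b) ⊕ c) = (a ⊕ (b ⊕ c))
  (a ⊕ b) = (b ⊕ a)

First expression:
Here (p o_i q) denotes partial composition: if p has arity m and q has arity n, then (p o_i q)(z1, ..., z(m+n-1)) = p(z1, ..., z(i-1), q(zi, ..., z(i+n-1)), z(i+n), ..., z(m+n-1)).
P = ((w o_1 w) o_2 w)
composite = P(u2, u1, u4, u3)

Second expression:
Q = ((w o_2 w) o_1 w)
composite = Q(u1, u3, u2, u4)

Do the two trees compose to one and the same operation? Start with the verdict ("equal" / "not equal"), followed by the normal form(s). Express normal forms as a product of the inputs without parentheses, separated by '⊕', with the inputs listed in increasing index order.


equal; both compose to u1 ⊕ u2 ⊕ u3 ⊕ u4

The first composite normalizes to u1 ⊕ u2 ⊕ u3 ⊕ u4
The second composite normalizes to u1 ⊕ u2 ⊕ u3 ⊕ u4
Identical normal forms: equal.


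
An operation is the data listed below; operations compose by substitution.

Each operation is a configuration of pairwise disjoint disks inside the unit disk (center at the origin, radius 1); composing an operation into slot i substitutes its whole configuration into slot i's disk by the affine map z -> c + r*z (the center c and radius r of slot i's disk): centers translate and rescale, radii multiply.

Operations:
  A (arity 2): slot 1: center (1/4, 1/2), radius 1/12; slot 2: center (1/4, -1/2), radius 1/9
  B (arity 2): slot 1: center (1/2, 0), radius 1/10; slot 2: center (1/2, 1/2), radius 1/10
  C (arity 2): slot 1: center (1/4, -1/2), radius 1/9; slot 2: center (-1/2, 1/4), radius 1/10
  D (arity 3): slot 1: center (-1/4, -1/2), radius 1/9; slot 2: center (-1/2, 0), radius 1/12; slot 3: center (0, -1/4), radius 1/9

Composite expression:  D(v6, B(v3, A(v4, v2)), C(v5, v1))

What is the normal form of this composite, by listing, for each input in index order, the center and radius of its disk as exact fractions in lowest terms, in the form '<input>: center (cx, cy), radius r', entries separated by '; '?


v1: center (-1/18, -2/9), radius 1/90; v2: center (-73/160, 3/80), radius 1/1080; v3: center (-11/24, 0), radius 1/120; v4: center (-73/160, 11/240), radius 1/1440; v5: center (1/36, -11/36), radius 1/81; v6: center (-1/4, -1/2), radius 1/9


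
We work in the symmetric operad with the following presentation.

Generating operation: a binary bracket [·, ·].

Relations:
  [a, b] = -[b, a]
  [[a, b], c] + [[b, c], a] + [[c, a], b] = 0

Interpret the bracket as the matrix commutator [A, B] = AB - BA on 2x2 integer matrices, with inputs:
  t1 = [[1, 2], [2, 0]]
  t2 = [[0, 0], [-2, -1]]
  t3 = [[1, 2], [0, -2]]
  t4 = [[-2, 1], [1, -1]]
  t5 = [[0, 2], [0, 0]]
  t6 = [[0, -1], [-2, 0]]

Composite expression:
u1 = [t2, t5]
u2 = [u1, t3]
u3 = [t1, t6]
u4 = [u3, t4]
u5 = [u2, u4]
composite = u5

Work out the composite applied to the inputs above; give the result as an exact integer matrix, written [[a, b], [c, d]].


[[20, 60], [0, -20]]

[t2, t5] = [[4, 2], [0, -4]]
[[t2, t5], t3] = [[0, 10], [0, 0]]
[t1, t6] = [[-2, -1], [2, 2]]
[[t1, t6], t4] = [[-3, -5], [2, 3]]
[[[t2, t5], t3], [[t1, t6], t4]] = [[20, 60], [0, -20]]


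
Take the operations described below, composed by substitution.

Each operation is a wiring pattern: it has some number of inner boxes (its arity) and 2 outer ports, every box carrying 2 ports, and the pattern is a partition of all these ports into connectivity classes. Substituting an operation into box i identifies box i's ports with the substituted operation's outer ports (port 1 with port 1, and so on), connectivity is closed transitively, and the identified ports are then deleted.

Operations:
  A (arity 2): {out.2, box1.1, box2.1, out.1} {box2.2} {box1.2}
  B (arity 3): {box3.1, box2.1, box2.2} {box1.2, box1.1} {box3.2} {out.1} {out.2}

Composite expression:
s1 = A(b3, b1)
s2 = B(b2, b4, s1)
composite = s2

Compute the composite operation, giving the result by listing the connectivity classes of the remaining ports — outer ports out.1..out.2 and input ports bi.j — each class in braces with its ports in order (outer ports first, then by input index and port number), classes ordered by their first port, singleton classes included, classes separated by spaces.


{out.1} {out.2} {b1.1, b3.1, b4.1, b4.2} {b1.2} {b2.1, b2.2} {b3.2}


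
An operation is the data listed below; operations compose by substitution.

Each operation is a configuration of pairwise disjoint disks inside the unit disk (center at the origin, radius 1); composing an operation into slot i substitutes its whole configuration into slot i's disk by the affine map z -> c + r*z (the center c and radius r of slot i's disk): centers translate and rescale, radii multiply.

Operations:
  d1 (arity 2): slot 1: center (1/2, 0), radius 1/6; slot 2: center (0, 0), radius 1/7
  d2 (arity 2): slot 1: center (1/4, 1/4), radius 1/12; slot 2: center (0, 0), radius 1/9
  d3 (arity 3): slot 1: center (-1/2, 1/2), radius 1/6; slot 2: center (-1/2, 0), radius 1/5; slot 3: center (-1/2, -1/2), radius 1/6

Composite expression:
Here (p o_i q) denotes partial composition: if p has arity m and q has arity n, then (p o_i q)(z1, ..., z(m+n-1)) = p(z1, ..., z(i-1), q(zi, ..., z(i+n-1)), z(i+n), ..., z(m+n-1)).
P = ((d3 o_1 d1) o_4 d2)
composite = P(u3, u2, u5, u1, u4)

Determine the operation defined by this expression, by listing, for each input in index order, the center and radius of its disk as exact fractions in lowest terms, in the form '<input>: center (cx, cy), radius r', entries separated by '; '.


Affine substitution under d3: radii multiply and u-centers shift.
for u3, the 2-step affine chain lands on center (-5/12, 1/2), radius 1/36
for u2, the 2-step affine chain lands on center (-1/2, 1/2), radius 1/42
for u5, the 1-step affine chain lands on center (-1/2, 0), radius 1/5
for u1, the 2-step affine chain lands on center (-11/24, -11/24), radius 1/72
for u4, the 2-step affine chain lands on center (-1/2, -1/2), radius 1/54

u1: center (-11/24, -11/24), radius 1/72; u2: center (-1/2, 1/2), radius 1/42; u3: center (-5/12, 1/2), radius 1/36; u4: center (-1/2, -1/2), radius 1/54; u5: center (-1/2, 0), radius 1/5


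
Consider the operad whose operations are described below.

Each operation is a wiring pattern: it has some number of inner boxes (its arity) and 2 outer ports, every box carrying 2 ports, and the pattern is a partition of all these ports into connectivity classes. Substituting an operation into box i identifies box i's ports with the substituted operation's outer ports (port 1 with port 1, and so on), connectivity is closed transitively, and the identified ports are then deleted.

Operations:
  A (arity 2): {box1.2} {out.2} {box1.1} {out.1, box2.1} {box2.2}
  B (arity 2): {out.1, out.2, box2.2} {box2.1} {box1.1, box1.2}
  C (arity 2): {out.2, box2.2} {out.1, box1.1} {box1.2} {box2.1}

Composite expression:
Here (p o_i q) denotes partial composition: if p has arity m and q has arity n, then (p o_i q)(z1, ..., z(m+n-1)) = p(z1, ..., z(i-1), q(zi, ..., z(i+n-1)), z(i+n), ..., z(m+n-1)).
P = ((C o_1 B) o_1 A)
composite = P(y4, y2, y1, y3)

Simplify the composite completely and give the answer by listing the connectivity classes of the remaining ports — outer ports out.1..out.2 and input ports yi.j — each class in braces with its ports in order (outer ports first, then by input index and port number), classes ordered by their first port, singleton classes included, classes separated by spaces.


{out.1, y1.2} {out.2, y3.2} {y1.1} {y2.1} {y2.2} {y3.1} {y4.1} {y4.2}

Connectivity passes through glued C-boundaries; trace each wire chain.
through A, on inputs (y4, y2): {out.1, y2.1} {out.2} {y2.2} {y4.1} {y4.2} (out.j = stage outer ports)
through B, on inputs (y4, y2, y1): {out.1, out.2, y1.2} {y1.1} {y2.1} {y2.2} {y4.1} {y4.2} (out.j = stage outer ports)
through C, on inputs (y4, y2, y1, y3): {out.1, y1.2} {out.2, y3.2} {y1.1} {y2.1} {y2.2} {y3.1} {y4.1} {y4.2} (out.j = stage outer ports)


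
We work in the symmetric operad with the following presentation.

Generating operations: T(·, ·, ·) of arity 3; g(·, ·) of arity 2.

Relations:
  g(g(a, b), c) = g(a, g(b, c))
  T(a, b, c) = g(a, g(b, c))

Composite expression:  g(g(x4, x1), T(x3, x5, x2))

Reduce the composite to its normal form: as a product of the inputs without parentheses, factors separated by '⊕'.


The g-tree's shape is irrelevant; the x-reading-order decides.
g(x4, x1) unparenthesizes to x4 ⊕ x1
T(x3, x5, x2) unparenthesizes to x3 ⊕ x5 ⊕ x2
g(g(x4, x1), T(x3, x5, x2)) unparenthesizes to x4 ⊕ x1 ⊕ x3 ⊕ x5 ⊕ x2

x4 ⊕ x1 ⊕ x3 ⊕ x5 ⊕ x2


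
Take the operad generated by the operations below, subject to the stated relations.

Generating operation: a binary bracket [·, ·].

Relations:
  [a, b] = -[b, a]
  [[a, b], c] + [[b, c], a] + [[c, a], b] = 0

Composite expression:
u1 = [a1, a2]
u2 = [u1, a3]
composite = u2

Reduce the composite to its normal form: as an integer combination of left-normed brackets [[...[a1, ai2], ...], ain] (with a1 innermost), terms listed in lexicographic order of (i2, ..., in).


[[a1, a2], a3]


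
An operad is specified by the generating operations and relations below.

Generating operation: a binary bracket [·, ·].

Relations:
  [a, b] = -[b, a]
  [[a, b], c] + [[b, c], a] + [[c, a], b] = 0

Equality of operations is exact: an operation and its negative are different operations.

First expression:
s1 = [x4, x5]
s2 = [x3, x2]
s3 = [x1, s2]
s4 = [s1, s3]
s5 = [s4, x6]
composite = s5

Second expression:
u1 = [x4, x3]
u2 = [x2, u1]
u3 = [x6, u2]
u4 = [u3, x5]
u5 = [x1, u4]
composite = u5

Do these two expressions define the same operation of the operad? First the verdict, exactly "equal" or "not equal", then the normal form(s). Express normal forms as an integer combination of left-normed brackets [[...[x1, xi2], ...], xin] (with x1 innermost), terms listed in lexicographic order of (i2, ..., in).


not equal; the first gives [[[[[x1, x2], x3], x4], x5], x6] - [[[[[x1, x2], x3], x5], x4], x6] - [[[[[x1, x3], x2], x4], x5], x6] + [[[[[x1, x3], x2], x5], x4], x6] and the second [[[[[x1, x2], x3], x4], x6], x5] - [[[[[x1, x2], x4], x3], x6], x5] - [[[[[x1, x3], x4], x2], x6], x5] + [[[[[x1, x4], x3], x2], x6], x5] - [[[[[x1, x5], x2], x3], x4], x6] + [[[[[x1, x5], x2], x4], x3], x6] + [[[[[x1, x5], x3], x4], x2], x6] - [[[[[x1, x5], x4], x3], x2], x6] + [[[[[x1, x5], x6], x2], x3], x4] - [[[[[x1, x5], x6], x2], x4], x3] - [[[[[x1, x5], x6], x3], x4], x2] + [[[[[x1, x5], x6], x4], x3], x2] - [[[[[x1, x6], x2], x3], x4], x5] + [[[[[x1, x6], x2], x4], x3], x5] + [[[[[x1, x6], x3], x4], x2], x5] - [[[[[x1, x6], x4], x3], x2], x5]


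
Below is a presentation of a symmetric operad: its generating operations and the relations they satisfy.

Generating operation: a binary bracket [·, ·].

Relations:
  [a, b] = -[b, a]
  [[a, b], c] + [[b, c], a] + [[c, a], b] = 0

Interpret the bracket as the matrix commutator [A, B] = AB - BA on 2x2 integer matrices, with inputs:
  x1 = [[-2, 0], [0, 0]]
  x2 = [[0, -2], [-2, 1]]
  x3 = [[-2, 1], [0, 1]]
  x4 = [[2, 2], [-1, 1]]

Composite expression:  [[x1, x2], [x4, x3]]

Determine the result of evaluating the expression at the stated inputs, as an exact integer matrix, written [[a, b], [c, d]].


[[40, -8], [-8, -40]]

[x1, x2] = [[0, 4], [-4, 0]]
[x4, x3] = [[1, 7], [3, -1]]
[[x1, x2], [x4, x3]] = [[40, -8], [-8, -40]]


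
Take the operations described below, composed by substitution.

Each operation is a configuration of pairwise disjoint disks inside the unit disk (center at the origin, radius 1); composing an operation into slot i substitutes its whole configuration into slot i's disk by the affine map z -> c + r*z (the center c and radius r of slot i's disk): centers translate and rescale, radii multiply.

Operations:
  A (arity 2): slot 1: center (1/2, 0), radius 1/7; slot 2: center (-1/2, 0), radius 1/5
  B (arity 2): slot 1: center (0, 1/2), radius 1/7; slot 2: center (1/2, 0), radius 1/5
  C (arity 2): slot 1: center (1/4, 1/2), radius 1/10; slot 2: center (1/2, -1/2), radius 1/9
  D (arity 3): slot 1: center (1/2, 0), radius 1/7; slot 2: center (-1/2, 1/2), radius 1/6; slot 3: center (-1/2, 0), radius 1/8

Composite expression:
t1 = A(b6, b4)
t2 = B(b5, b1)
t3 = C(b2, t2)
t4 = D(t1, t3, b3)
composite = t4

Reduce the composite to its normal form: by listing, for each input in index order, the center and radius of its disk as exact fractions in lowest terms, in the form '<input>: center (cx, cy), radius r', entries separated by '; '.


b1: center (-11/27, 5/12), radius 1/270; b2: center (-11/24, 7/12), radius 1/60; b3: center (-1/2, 0), radius 1/8; b4: center (3/7, 0), radius 1/35; b5: center (-5/12, 23/54), radius 1/378; b6: center (4/7, 0), radius 1/49

Follow each b-input down from D: c' goes to c + r*c', radius to r*r'.
b6: after 2 affine steps, its disk has center (4/7, 0), radius 1/49
b4: after 2 affine steps, its disk has center (3/7, 0), radius 1/35
b2: after 2 affine steps, its disk has center (-11/24, 7/12), radius 1/60
b5: after 3 affine steps, its disk has center (-5/12, 23/54), radius 1/378
b1: after 3 affine steps, its disk has center (-11/27, 5/12), radius 1/270
b3: after 1 affine step, its disk has center (-1/2, 0), radius 1/8
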